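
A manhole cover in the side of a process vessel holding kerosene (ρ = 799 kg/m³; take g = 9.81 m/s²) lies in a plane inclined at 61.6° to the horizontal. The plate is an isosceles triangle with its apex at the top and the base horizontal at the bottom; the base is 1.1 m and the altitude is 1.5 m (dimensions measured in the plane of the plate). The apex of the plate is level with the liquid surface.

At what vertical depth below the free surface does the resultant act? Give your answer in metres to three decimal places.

h_p = 0.990 m

γ = ρg = 799 × 9.81 / 1000 = 7.83819 kN/m³.
Let θ = 61.6° be the plate's angle to the horizontal; measure y along the incline from where the plane meets the free surface. Vertical depth h = y·sinθ with sinθ = 0.879649.
With the apex up, the centroid sits 2h/3 = 2 × 1.5/3 = 1 m below the apex, so y_c = 1 m and h_c = 1 × 0.879649 = 0.879649 m.
A = ½ × 1.1 × 1.5 = 0.825 m².
Resultant F = γ·h_c·A = 7.83819 × 0.879649 × 0.825 = 5.68826 kN.
I_c = b·h³/36 = 1.1 × 1.5³/36 = 0.103125 m⁴.
Centre of pressure: y_p = y_c + I_c/(y_c·A) = 1 + 0.103125/(1 × 0.825) = 1 + 0.125 = 1.125 m along the plane.
Vertically, h_p = y_p·sinθ = 1.125 × 0.879649 = 0.989605 m.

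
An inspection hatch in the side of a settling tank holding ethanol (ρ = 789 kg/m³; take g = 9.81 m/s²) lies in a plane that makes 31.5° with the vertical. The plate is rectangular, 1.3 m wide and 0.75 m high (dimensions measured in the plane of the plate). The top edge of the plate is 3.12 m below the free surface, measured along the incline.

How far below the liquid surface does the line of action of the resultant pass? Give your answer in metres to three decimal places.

γ = ρg = 789 × 9.81 / 1000 = 7.74009 kN/m³.
The plate makes 31.5° with the vertical, i.e. θ = 90° − 31.5° = 58.5° to the horizontal. Measuring y along the incline from the free-surface line, vertical depth h = y·sinθ with sinθ = 0.852640.
The centroid lies 0.75/2 = 0.375 m below the top edge, so y_c = 3.12 + 0.375 = 3.495 m and h_c = 3.495 × 0.852640 = 2.97998 m.
A = 1.3 × 0.75 = 0.975 m².
Resultant F = γ·h_c·A = 7.74009 × 2.97998 × 0.975 = 22.4887 kN.
I_c = b·h³/12 = 1.3 × 0.75³/12 = 0.0457031 m⁴.
Centre of pressure: y_p = y_c + I_c/(y_c·A) = 3.495 + 0.0457031/(3.495 × 0.975) = 3.495 + 0.013412 = 3.50841 m along the plane.
Vertically, h_p = y_p·sinθ = 3.50841 × 0.852640 = 2.99141 m.

h_p = 2.991 m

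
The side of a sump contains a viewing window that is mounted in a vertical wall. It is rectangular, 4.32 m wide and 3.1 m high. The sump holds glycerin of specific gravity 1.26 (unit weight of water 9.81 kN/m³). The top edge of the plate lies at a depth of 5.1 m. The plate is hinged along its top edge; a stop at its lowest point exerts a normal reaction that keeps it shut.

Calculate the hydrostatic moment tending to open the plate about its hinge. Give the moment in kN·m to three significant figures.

M ≈ 1840 kN·m

γ = 1.26 × 9.81 = 12.3606 kN/m³.
The centroid lies 3.1/2 = 1.55 m below the top edge, so the centroid depth is h_c = 5.1 + 1.55 = 6.65 m.
A = 4.32 × 3.1 = 13.392 m².
Resultant F = γ·h_c·A = 12.3606 × 6.65 × 13.392 = 1100.8 kN.
I_c = b·h³/12 = 4.32 × 3.1³/12 = 10.7248 m⁴.
Centre of pressure: y_p = y_c + I_c/(y_c·A) = 6.65 + 10.7248/(6.65 × 13.392) = 6.65 + 0.120427 = 6.77043 m along the plane.
The resultant acts 1.55 + 0.120427 = 1.67043 m (along the plate) below the hinge at the top edge, so the moment about the hinge is M = F × 1.67043 = 1100.8 × 1.67043 = 1838.81 kN·m.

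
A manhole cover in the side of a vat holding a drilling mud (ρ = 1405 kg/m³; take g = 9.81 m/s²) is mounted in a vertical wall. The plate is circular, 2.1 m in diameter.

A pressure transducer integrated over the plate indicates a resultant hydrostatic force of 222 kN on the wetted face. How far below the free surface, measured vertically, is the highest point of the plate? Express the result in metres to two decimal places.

d_top ≈ 3.60 m

γ = ρg = 1405 × 9.81 / 1000 = 13.78305 kN/m³.
A = π(1.05)² = 3.46361 m².
From F = γ·h_c·A, the centroid depth is h_c = 222/(13.78305 × 3.46361) = 4.65028 m.
The centroid is at the centre, 1.05 m below the top of the plate, so the highest point sits at h_top = 4.65028 − 1.05 = 3.60028 m below the surface.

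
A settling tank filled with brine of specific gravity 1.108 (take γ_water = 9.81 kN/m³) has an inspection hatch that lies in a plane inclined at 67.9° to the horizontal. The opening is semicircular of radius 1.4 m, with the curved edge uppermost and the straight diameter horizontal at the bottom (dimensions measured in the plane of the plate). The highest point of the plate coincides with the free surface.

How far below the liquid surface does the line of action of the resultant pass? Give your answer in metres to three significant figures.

h_p = 0.904 m

γ = 1.108 × 9.81 = 10.86948 kN/m³.
Let θ = 67.9° be the plate's angle to the horizontal; measure y along the incline from where the plane meets the free surface. Vertical depth h = y·sinθ with sinθ = 0.926529.
The centroid lies 4r/(3π) = 0.594178 m above the diameter, so r − 4r/(3π) = 1.4 − 0.594178 = 0.805822 m below the topmost point, so y_c = 0.805822 m and h_c = 0.805822 × 0.926529 = 0.746617 m.
A = πr²/2 = π × 1.4²/2 = 3.07876 m².
Resultant F = γ·h_c·A = 10.86948 × 0.746617 × 3.07876 = 24.9852 kN.
I_c = (π/8 − 8/(9π))·r⁴ = 0.109757 × 1.4⁴ = 0.421642 m⁴.
Centre of pressure: y_p = y_c + I_c/(y_c·A) = 0.805822 + 0.421642/(0.805822 × 3.07876) = 0.805822 + 0.169953 = 0.975775 m along the plane.
Vertically, h_p = y_p·sinθ = 0.975775 × 0.926529 = 0.904084 m.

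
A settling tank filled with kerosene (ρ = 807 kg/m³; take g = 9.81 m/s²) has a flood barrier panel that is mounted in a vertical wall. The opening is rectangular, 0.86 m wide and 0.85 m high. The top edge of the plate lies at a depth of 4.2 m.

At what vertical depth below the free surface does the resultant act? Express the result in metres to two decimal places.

γ = ρg = 807 × 9.81 / 1000 = 7.91667 kN/m³.
The centroid lies 0.85/2 = 0.425 m below the top edge, so the centroid depth is h_c = 4.2 + 0.425 = 4.625 m.
A = 0.86 × 0.85 = 0.731 m².
Resultant F = γ·h_c·A = 7.91667 × 4.625 × 0.731 = 26.7653 kN.
I_c = b·h³/12 = 0.86 × 0.85³/12 = 0.0440123 m⁴.
Centre of pressure: y_p = y_c + I_c/(y_c·A) = 4.625 + 0.0440123/(4.625 × 0.731) = 4.625 + 0.013018 = 4.63802 m along the plane.

h_p = 4.64 m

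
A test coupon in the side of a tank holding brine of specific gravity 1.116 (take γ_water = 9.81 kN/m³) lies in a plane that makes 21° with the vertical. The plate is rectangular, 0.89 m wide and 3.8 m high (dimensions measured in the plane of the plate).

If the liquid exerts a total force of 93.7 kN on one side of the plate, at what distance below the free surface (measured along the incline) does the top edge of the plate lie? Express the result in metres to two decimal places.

γ = 1.116 × 9.81 = 10.94796 kN/m³.
A = 0.89 × 3.8 = 3.382 m².
From F = γ·h_c·A, the centroid depth is h_c = 93.7/(10.94796 × 3.382) = 2.53065 m.
The plate makes 21° with the vertical, i.e. θ = 90° − 21° = 69° to the horizontal. Measuring y along the incline from the free-surface line, vertical depth h = y·sinθ with sinθ = 0.933580.
Along the incline, y_c = h_c/sinθ = 2.53065/0.933580 = 2.71069 m.
The centroid lies 3.8/2 = 1.9 m below the top edge, so the top edge sits at y_top = 2.71069 − 1.9 = 0.81069 m along the incline.

y_top ≈ 0.81 m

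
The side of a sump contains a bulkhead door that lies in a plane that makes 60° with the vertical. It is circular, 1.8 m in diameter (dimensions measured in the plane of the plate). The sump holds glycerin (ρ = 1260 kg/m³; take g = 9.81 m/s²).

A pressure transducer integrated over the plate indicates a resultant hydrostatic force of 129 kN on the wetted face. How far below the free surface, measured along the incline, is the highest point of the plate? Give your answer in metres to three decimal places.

γ = ρg = 1260 × 9.81 / 1000 = 12.3606 kN/m³.
A = π(0.9)² = 2.54469 m².
From F = γ·h_c·A, the centroid depth is h_c = 129/(12.3606 × 2.54469) = 4.10124 m.
The plate makes 60° with the vertical, i.e. θ = 90° − 60° = 30° to the horizontal. Measuring y along the incline from the free-surface line, vertical depth h = y·sinθ with sinθ = 0.500000.
Along the incline, y_c = h_c/sinθ = 4.10124/0.500000 = 8.20248 m.
The centroid is at the centre, 0.9 m below the top of the plate, so the highest point sits at y_top = 8.20248 − 0.9 = 7.30248 m along the incline.

y_top ≈ 7.302 m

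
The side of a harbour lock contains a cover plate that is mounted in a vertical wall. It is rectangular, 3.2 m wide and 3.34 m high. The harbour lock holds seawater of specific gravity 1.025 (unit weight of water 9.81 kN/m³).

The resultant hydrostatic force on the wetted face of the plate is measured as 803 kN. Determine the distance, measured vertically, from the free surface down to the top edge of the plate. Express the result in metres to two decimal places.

γ = 1.025 × 9.81 = 10.05525 kN/m³.
A = 3.2 × 3.34 = 10.688 m².
From F = γ·h_c·A, the centroid depth is h_c = 803/(10.05525 × 10.688) = 7.47182 m.
The centroid lies 3.34/2 = 1.67 m below the top edge, so the top edge sits at h_top = 7.47182 − 1.67 = 5.80182 m below the surface.

d_top ≈ 5.80 m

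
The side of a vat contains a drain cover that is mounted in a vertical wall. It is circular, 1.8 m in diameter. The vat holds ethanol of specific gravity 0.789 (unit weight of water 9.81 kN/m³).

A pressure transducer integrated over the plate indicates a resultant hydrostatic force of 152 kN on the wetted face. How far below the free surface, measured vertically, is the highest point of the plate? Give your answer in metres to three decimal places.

d_top ≈ 6.817 m

γ = 0.789 × 9.81 = 7.74009 kN/m³.
A = π(0.9)² = 2.54469 m².
From F = γ·h_c·A, the centroid depth is h_c = 152/(7.74009 × 2.54469) = 7.71725 m.
The centroid is at the centre, 0.9 m below the top of the plate, so the highest point sits at h_top = 7.71725 − 0.9 = 6.81725 m below the surface.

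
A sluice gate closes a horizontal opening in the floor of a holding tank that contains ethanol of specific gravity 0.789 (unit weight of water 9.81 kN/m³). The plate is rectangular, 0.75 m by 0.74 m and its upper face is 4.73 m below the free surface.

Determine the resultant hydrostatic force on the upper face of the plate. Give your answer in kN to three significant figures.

γ = 0.789 × 9.81 = 7.74009 kN/m³.
The plate is horizontal, so pressure is uniform at p = γ·h = 7.74009 × 4.73 = 36.6106 kN/m².
A = 0.75 × 0.74 = 0.555 m².
F = p·A = 36.6106 × 0.555 = 20.3189 kN.

F ≈ 20.3 kN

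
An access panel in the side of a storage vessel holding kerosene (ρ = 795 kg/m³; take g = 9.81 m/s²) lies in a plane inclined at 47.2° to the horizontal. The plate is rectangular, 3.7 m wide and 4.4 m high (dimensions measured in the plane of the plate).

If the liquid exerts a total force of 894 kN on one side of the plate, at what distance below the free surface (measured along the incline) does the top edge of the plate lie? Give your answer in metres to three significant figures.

y_top ≈ 7.40 m

γ = ρg = 795 × 9.81 / 1000 = 7.79895 kN/m³.
A = 3.7 × 4.4 = 16.28 m².
From F = γ·h_c·A, the centroid depth is h_c = 894/(7.79895 × 16.28) = 7.0412 m.
Let θ = 47.2° be the plate's angle to the horizontal; measure y along the incline from where the plane meets the free surface. Vertical depth h = y·sinθ with sinθ = 0.733730.
Along the incline, y_c = h_c/sinθ = 7.0412/0.733730 = 9.59645 m.
The centroid lies 4.4/2 = 2.2 m below the top edge, so the top edge sits at y_top = 9.59645 − 2.2 = 7.39645 m along the incline.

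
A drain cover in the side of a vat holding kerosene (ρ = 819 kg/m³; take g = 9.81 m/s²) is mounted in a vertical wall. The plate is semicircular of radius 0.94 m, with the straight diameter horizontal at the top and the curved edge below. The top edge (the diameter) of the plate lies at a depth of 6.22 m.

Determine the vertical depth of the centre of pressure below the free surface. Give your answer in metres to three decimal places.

γ = ρg = 819 × 9.81 / 1000 = 8.03439 kN/m³.
The centroid of a semicircle lies 4r/(3π) = 0.398948 m from the diameter, here below the top edge, so the centroid depth is h_c = 6.22 + 0.398948 = 6.61895 m.
A = πr²/2 = π × 0.94²/2 = 1.38796 m².
Resultant F = γ·h_c·A = 8.03439 × 6.61895 × 1.38796 = 73.8106 kN.
I_c = (π/8 − 8/(9π))·r⁴ = 0.109757 × 0.94⁴ = 0.0856927 m⁴.
Centre of pressure: y_p = y_c + I_c/(y_c·A) = 6.61895 + 0.0856927/(6.61895 × 1.38796) = 6.61895 + 0.00932777 = 6.62828 m along the plane.

h_p = 6.628 m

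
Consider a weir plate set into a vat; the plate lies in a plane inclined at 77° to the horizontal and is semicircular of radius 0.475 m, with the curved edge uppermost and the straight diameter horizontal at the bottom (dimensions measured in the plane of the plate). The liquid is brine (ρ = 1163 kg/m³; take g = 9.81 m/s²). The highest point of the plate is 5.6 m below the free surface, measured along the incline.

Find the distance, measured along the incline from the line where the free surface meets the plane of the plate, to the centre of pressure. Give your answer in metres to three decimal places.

y_p = 5.876 m

γ = ρg = 1163 × 9.81 / 1000 = 11.40903 kN/m³.
Let θ = 77° be the plate's angle to the horizontal; measure y along the incline from where the plane meets the free surface. Vertical depth h = y·sinθ with sinθ = 0.974370.
The centroid lies 4r/(3π) = 0.201596 m above the diameter, so r − 4r/(3π) = 0.475 − 0.201596 = 0.273404 m below the topmost point, so y_c = 5.6 + 0.273404 = 5.8734 m and h_c = 5.8734 × 0.974370 = 5.72286 m.
A = πr²/2 = π × 0.475²/2 = 0.354411 m².
Resultant F = γ·h_c·A = 11.40903 × 5.72286 × 0.354411 = 23.1403 kN.
I_c = (π/8 − 8/(9π))·r⁴ = 0.109757 × 0.475⁴ = 0.00558736 m⁴.
Centre of pressure: y_p = y_c + I_c/(y_c·A) = 5.8734 + 0.00558736/(5.8734 × 0.354411) = 5.8734 + 0.00268417 = 5.87608 m along the plane.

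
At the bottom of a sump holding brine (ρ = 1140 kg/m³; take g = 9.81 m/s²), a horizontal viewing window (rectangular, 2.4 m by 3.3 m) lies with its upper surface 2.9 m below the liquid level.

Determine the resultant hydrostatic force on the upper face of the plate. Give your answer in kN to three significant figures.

γ = ρg = 1140 × 9.81 / 1000 = 11.1834 kN/m³.
The plate is horizontal, so pressure is uniform at p = γ·h = 11.1834 × 2.9 = 32.4319 kN/m².
A = 2.4 × 3.3 = 7.92 m².
F = p·A = 32.4319 × 7.92 = 256.861 kN.

F ≈ 257 kN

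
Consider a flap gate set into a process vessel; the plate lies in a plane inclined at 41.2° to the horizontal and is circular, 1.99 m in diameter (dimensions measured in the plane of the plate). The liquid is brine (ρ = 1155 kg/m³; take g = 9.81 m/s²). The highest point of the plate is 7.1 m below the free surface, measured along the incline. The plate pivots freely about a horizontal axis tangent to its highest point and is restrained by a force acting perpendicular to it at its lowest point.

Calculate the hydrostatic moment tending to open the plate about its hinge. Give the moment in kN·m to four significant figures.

M ≈ 192.7 kN·m

γ = ρg = 1155 × 9.81 / 1000 = 11.33055 kN/m³.
Let θ = 41.2° be the plate's angle to the horizontal; measure y along the incline from where the plane meets the free surface. Vertical depth h = y·sinθ with sinθ = 0.658689.
The centroid is at the centre, 0.995 m below the top of the plate, so y_c = 7.1 + 0.995 = 8.095 m and h_c = 8.095 × 0.658689 = 5.33209 m.
A = π(0.995)² = 3.11026 m².
Resultant F = γ·h_c·A = 11.33055 × 5.33209 × 3.11026 = 187.908 kN.
I_c = πr⁴/4 = π × 0.995⁴/4 = 0.769808 m⁴.
Centre of pressure: y_p = y_c + I_c/(y_c·A) = 8.095 + 0.769808/(8.095 × 3.11026) = 8.095 + 0.0305752 = 8.12558 m along the plane.
The resultant acts 0.995 + 0.0305752 = 1.02558 m (along the plate) below the hinge at the top edge, so the moment about the hinge is M = F × 1.02558 = 187.908 × 1.02558 = 192.715 kN·m.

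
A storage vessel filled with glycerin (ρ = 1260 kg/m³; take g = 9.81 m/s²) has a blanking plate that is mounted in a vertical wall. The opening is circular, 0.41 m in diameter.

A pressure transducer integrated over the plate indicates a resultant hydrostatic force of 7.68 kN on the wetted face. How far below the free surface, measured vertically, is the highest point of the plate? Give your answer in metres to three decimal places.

γ = ρg = 1260 × 9.81 / 1000 = 12.3606 kN/m³.
A = π(0.205)² = 0.132025 m².
From F = γ·h_c·A, the centroid depth is h_c = 7.68/(12.3606 × 0.132025) = 4.70615 m.
The centroid is at the centre, 0.205 m below the top of the plate, so the highest point sits at h_top = 4.70615 − 0.205 = 4.50115 m below the surface.

d_top ≈ 4.501 m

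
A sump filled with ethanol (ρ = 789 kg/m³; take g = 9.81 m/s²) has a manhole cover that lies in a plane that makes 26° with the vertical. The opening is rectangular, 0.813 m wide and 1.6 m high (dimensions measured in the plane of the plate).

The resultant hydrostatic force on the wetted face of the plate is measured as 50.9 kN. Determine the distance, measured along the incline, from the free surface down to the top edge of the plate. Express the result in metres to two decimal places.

y_top ≈ 4.82 m

γ = ρg = 789 × 9.81 / 1000 = 7.74009 kN/m³.
A = 0.813 × 1.6 = 1.3008 m².
From F = γ·h_c·A, the centroid depth is h_c = 50.9/(7.74009 × 1.3008) = 5.05547 m.
The plate makes 26° with the vertical, i.e. θ = 90° − 26° = 64° to the horizontal. Measuring y along the incline from the free-surface line, vertical depth h = y·sinθ with sinθ = 0.898794.
Along the incline, y_c = h_c/sinθ = 5.05547/0.898794 = 5.62473 m.
The centroid lies 1.6/2 = 0.8 m below the top edge, so the top edge sits at y_top = 5.62473 − 0.8 = 4.82473 m along the incline.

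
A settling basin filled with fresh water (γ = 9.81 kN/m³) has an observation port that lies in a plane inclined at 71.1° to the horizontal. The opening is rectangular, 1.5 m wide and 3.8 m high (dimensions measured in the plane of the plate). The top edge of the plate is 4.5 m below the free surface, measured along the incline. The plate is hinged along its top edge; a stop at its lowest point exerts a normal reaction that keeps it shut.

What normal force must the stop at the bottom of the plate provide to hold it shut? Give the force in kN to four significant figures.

P ≈ 186.0 kN

γ = 9.81 kN/m³.
Let θ = 71.1° be the plate's angle to the horizontal; measure y along the incline from where the plane meets the free surface. Vertical depth h = y·sinθ with sinθ = 0.946085.
The centroid lies 3.8/2 = 1.9 m below the top edge, so y_c = 4.5 + 1.9 = 6.4 m and h_c = 6.4 × 0.946085 = 6.05494 m.
A = 1.5 × 3.8 = 5.7 m².
Resultant F = γ·h_c·A = 9.81 × 6.05494 × 5.7 = 338.574 kN.
I_c = b·h³/12 = 1.5 × 3.8³/12 = 6.859 m⁴.
Centre of pressure: y_p = y_c + I_c/(y_c·A) = 6.4 + 6.859/(6.4 × 5.7) = 6.4 + 0.188021 = 6.58802 m along the plane.
The resultant acts 1.9 + 0.188021 = 2.08802 m (along the plate) below the hinge at the top edge, so the moment about the hinge is M = F × 2.08802 = 338.574 × 2.08802 = 706.949 kN·m.
A normal force at the bottom, 3.8 m from the hinge, must supply this moment: P = 706.949/3.8 = 186.039 kN.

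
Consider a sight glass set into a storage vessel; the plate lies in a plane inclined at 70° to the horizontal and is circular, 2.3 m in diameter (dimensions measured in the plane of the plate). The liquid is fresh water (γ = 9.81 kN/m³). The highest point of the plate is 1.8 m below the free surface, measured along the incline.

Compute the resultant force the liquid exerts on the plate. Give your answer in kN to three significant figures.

γ = 9.81 kN/m³.
Let θ = 70° be the plate's angle to the horizontal; measure y along the incline from where the plane meets the free surface. Vertical depth h = y·sinθ with sinθ = 0.939693.
The centroid is at the centre, 1.15 m below the top of the plate, so y_c = 1.8 + 1.15 = 2.95 m and h_c = 2.95 × 0.939693 = 2.77209 m.
A = π(1.15)² = 4.15476 m².
Resultant F = γ·h_c·A = 9.81 × 2.77209 × 4.15476 = 112.985 kN.

F ≈ 113 kN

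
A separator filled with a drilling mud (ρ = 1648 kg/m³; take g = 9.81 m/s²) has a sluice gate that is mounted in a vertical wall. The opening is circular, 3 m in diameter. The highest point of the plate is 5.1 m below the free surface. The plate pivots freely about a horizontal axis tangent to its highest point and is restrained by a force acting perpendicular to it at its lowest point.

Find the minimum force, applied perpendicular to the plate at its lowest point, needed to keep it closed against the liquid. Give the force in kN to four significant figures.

P ≈ 398.5 kN

γ = ρg = 1648 × 9.81 / 1000 = 16.16688 kN/m³.
The centroid is at the centre, 1.5 m below the top of the plate, so the centroid depth is h_c = 5.1 + 1.5 = 6.6 m.
A = π(1.5)² = 7.06858 m².
Resultant F = γ·h_c·A = 16.16688 × 6.6 × 7.06858 = 754.227 kN.
I_c = πr⁴/4 = π × 1.5⁴/4 = 3.97608 m⁴.
Centre of pressure: y_p = y_c + I_c/(y_c·A) = 6.6 + 3.97608/(6.6 × 7.06858) = 6.6 + 0.0852274 = 6.68523 m along the plane.
The resultant acts 1.5 + 0.0852274 = 1.58523 m (along the plate) below the hinge at the top edge, so the moment about the hinge is M = F × 1.58523 = 754.227 × 1.58523 = 1195.62 kN·m.
A normal force at the bottom, 3 m from the hinge, must supply this moment: P = 1195.62/3 = 398.54 kN.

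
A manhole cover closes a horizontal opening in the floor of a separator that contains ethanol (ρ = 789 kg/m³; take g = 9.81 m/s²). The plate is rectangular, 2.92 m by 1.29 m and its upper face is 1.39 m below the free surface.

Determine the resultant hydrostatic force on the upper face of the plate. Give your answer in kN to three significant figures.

F ≈ 40.5 kN

γ = ρg = 789 × 9.81 / 1000 = 7.74009 kN/m³.
The plate is horizontal, so pressure is uniform at p = γ·h = 7.74009 × 1.39 = 10.7587 kN/m².
A = 2.92 × 1.29 = 3.7668 m².
F = p·A = 10.7587 × 3.7668 = 40.5259 kN.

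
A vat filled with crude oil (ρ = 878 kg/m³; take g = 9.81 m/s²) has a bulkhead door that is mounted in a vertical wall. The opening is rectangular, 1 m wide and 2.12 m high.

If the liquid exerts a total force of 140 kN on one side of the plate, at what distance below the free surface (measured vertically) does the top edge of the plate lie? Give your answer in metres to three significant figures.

γ = ρg = 878 × 9.81 / 1000 = 8.61318 kN/m³.
A = 1 × 2.12 = 2.12 m².
From F = γ·h_c·A, the centroid depth is h_c = 140/(8.61318 × 2.12) = 7.66706 m.
The centroid lies 2.12/2 = 1.06 m below the top edge, so the top edge sits at h_top = 7.66706 − 1.06 = 6.60706 m below the surface.

d_top ≈ 6.61 m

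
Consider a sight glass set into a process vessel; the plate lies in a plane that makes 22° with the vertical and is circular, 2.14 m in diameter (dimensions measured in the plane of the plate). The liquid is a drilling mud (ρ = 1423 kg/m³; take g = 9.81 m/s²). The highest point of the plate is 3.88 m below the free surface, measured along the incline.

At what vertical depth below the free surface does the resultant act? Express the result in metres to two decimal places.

h_p = 4.64 m

γ = ρg = 1423 × 9.81 / 1000 = 13.95963 kN/m³.
The plate makes 22° with the vertical, i.e. θ = 90° − 22° = 68° to the horizontal. Measuring y along the incline from the free-surface line, vertical depth h = y·sinθ with sinθ = 0.927184.
The centroid is at the centre, 1.07 m below the top of the plate, so y_c = 3.88 + 1.07 = 4.95 m and h_c = 4.95 × 0.927184 = 4.58956 m.
A = π(1.07)² = 3.59681 m².
Resultant F = γ·h_c·A = 13.95963 × 4.58956 × 3.59681 = 230.442 kN.
I_c = πr⁴/4 = π × 1.07⁴/4 = 1.0295 m⁴.
Centre of pressure: y_p = y_c + I_c/(y_c·A) = 4.95 + 1.0295/(4.95 × 3.59681) = 4.95 + 0.0578234 = 5.00782 m along the plane.
Vertically, h_p = y_p·sinθ = 5.00782 × 0.927184 = 4.64317 m.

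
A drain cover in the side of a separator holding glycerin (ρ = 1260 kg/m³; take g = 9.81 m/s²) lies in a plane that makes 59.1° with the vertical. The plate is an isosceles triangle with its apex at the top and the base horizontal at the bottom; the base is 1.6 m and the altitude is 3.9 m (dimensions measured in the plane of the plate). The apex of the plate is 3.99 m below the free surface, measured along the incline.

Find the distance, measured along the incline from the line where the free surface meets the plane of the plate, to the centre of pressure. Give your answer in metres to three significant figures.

y_p = 6.72 m

γ = ρg = 1260 × 9.81 / 1000 = 12.3606 kN/m³.
The plate makes 59.1° with the vertical, i.e. θ = 90° − 59.1° = 30.9° to the horizontal. Measuring y along the incline from the free-surface line, vertical depth h = y·sinθ with sinθ = 0.513541.
With the apex up, the centroid sits 2h/3 = 2 × 3.9/3 = 2.6 m below the apex, so y_c = 3.99 + 2.6 = 6.59 m and h_c = 6.59 × 0.513541 = 3.38424 m.
A = ½ × 1.6 × 3.9 = 3.12 m².
Resultant F = γ·h_c·A = 12.3606 × 3.38424 × 3.12 = 130.513 kN.
I_c = b·h³/36 = 1.6 × 3.9³/36 = 2.6364 m⁴.
Centre of pressure: y_p = y_c + I_c/(y_c·A) = 6.59 + 2.6364/(6.59 × 3.12) = 6.59 + 0.128225 = 6.71822 m along the plane.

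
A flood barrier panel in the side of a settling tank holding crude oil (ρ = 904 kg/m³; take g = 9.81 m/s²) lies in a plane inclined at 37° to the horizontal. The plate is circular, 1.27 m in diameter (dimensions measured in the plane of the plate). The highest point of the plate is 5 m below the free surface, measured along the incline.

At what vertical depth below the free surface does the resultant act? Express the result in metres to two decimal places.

h_p = 3.40 m

γ = ρg = 904 × 9.81 / 1000 = 8.86824 kN/m³.
Let θ = 37° be the plate's angle to the horizontal; measure y along the incline from where the plane meets the free surface. Vertical depth h = y·sinθ with sinθ = 0.601815.
The centroid is at the centre, 0.635 m below the top of the plate, so y_c = 5 + 0.635 = 5.635 m and h_c = 5.635 × 0.601815 = 3.39123 m.
A = π(0.635)² = 1.26677 m².
Resultant F = γ·h_c·A = 8.86824 × 3.39123 × 1.26677 = 38.0971 kN.
I_c = πr⁴/4 = π × 0.635⁴/4 = 0.127698 m⁴.
Centre of pressure: y_p = y_c + I_c/(y_c·A) = 5.635 + 0.127698/(5.635 × 1.26677) = 5.635 + 0.0178893 = 5.65289 m along the plane.
Vertically, h_p = y_p·sinθ = 5.65289 × 0.601815 = 3.40199 m.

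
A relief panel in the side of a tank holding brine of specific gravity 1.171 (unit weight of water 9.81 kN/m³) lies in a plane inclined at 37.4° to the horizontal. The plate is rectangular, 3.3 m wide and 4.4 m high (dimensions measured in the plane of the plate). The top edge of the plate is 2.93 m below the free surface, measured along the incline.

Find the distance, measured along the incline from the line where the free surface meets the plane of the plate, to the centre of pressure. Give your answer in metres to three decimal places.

γ = 1.171 × 9.81 = 11.48751 kN/m³.
Let θ = 37.4° be the plate's angle to the horizontal; measure y along the incline from where the plane meets the free surface. Vertical depth h = y·sinθ with sinθ = 0.607376.
The centroid lies 4.4/2 = 2.2 m below the top edge, so y_c = 2.93 + 2.2 = 5.13 m and h_c = 5.13 × 0.607376 = 3.11584 m.
A = 3.3 × 4.4 = 14.52 m².
Resultant F = γ·h_c·A = 11.48751 × 3.11584 × 14.52 = 519.718 kN.
I_c = b·h³/12 = 3.3 × 4.4³/12 = 23.4256 m⁴.
Centre of pressure: y_p = y_c + I_c/(y_c·A) = 5.13 + 23.4256/(5.13 × 14.52) = 5.13 + 0.31449 = 5.44449 m along the plane.

y_p = 5.444 m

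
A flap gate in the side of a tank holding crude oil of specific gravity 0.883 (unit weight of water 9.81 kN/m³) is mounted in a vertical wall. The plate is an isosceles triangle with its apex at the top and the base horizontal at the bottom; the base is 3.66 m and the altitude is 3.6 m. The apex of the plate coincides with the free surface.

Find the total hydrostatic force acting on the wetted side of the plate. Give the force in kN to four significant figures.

γ = 0.883 × 9.81 = 8.66223 kN/m³.
With the apex up, the centroid sits 2h/3 = 2 × 3.6/3 = 2.4 m below the apex, so the centroid depth is h_c = 2.4 m.
A = ½ × 3.66 × 3.6 = 6.588 m².
Resultant F = γ·h_c·A = 8.66223 × 2.4 × 6.588 = 136.96 kN.

F ≈ 137.0 kN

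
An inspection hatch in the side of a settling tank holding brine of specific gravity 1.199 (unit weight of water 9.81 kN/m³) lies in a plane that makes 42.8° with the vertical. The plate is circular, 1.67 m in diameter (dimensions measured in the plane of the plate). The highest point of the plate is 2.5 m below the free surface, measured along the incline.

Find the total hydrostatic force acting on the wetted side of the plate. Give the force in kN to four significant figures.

F ≈ 63.04 kN

γ = 1.199 × 9.81 = 11.76219 kN/m³.
The plate makes 42.8° with the vertical, i.e. θ = 90° − 42.8° = 47.2° to the horizontal. Measuring y along the incline from the free-surface line, vertical depth h = y·sinθ with sinθ = 0.733730.
The centroid is at the centre, 0.835 m below the top of the plate, so y_c = 2.5 + 0.835 = 3.335 m and h_c = 3.335 × 0.733730 = 2.44699 m.
A = π(0.835)² = 2.1904 m².
Resultant F = γ·h_c·A = 11.76219 × 2.44699 × 2.1904 = 63.044 kN.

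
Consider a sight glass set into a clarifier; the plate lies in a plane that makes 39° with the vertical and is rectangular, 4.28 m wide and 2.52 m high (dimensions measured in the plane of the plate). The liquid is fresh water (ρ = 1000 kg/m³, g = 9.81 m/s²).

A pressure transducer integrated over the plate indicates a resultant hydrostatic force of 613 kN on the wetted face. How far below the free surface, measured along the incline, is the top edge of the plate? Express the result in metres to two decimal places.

y_top ≈ 6.19 m

γ = ρg = 1000 × 9.81 = 9810 N/m³ = 9.81 kN/m³.
A = 4.28 × 2.52 = 10.7856 m².
From F = γ·h_c·A, the centroid depth is h_c = 613/(9.81 × 10.7856) = 5.79358 m.
The plate makes 39° with the vertical, i.e. θ = 90° − 39° = 51° to the horizontal. Measuring y along the incline from the free-surface line, vertical depth h = y·sinθ with sinθ = 0.777146.
Along the incline, y_c = h_c/sinθ = 5.79358/0.777146 = 7.45494 m.
The centroid lies 2.52/2 = 1.26 m below the top edge, so the top edge sits at y_top = 7.45494 − 1.26 = 6.19494 m along the incline.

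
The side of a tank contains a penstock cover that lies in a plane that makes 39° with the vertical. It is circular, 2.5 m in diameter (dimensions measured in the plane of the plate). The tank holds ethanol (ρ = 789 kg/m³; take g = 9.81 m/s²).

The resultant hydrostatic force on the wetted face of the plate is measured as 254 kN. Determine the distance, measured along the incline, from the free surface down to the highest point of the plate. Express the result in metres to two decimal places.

γ = ρg = 789 × 9.81 / 1000 = 7.74009 kN/m³.
A = π(1.25)² = 4.90874 m².
From F = γ·h_c·A, the centroid depth is h_c = 254/(7.74009 × 4.90874) = 6.68525 m.
The plate makes 39° with the vertical, i.e. θ = 90° − 39° = 51° to the horizontal. Measuring y along the incline from the free-surface line, vertical depth h = y·sinθ with sinθ = 0.777146.
Along the incline, y_c = h_c/sinθ = 6.68525/0.777146 = 8.60231 m.
The centroid is at the centre, 1.25 m below the top of the plate, so the highest point sits at y_top = 8.60231 − 1.25 = 7.35231 m along the incline.

y_top ≈ 7.35 m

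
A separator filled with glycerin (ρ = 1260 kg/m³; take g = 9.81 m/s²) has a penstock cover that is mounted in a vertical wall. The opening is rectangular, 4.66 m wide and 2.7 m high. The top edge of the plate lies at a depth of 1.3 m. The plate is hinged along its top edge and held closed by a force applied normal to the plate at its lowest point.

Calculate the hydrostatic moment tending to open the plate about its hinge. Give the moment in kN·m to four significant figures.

γ = ρg = 1260 × 9.81 / 1000 = 12.3606 kN/m³.
The centroid lies 2.7/2 = 1.35 m below the top edge, so the centroid depth is h_c = 1.3 + 1.35 = 2.65 m.
A = 4.66 × 2.7 = 12.582 m².
Resultant F = γ·h_c·A = 12.3606 × 2.65 × 12.582 = 412.131 kN.
I_c = b·h³/12 = 4.66 × 2.7³/12 = 7.64357 m⁴.
Centre of pressure: y_p = y_c + I_c/(y_c·A) = 2.65 + 7.64357/(2.65 × 12.582) = 2.65 + 0.229245 = 2.87925 m along the plane.
The resultant acts 1.35 + 0.229245 = 1.57925 m (along the plate) below the hinge at the top edge, so the moment about the hinge is M = F × 1.57925 = 412.131 × 1.57925 = 650.858 kN·m.

M ≈ 650.9 kN·m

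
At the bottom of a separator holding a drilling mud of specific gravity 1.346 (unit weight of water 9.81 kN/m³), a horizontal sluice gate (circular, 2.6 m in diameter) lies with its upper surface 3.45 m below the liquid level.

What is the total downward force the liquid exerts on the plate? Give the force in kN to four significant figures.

γ = 1.346 × 9.81 = 13.20426 kN/m³.
The plate is horizontal, so pressure is uniform at p = γ·h = 13.20426 × 3.45 = 45.5547 kN/m².
A = π(1.3)² = 5.30929 m².
F = p·A = 45.5547 × 5.30929 = 241.863 kN.

F ≈ 241.9 kN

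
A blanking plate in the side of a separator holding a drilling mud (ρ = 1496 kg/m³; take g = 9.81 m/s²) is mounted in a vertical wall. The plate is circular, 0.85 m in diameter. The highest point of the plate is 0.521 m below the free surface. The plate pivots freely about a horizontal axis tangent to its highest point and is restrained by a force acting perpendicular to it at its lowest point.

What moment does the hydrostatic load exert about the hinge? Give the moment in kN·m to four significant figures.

M ≈ 3.724 kN·m

γ = ρg = 1496 × 9.81 / 1000 = 14.67576 kN/m³.
The centroid is at the centre, 0.425 m below the top of the plate, so the centroid depth is h_c = 0.521 + 0.425 = 0.946 m.
A = π(0.425)² = 0.56745 m².
Resultant F = γ·h_c·A = 14.67576 × 0.946 × 0.56745 = 7.87806 kN.
I_c = πr⁴/4 = π × 0.425⁴/4 = 0.0256239 m⁴.
Centre of pressure: y_p = y_c + I_c/(y_c·A) = 0.946 + 0.0256239/(0.946 × 0.56745) = 0.946 + 0.0477339 = 0.993734 m along the plane.
The resultant acts 0.425 + 0.0477339 = 0.472734 m (along the plate) below the hinge at the top edge, so the moment about the hinge is M = F × 0.472734 = 7.87806 × 0.472734 = 3.72423 kN·m.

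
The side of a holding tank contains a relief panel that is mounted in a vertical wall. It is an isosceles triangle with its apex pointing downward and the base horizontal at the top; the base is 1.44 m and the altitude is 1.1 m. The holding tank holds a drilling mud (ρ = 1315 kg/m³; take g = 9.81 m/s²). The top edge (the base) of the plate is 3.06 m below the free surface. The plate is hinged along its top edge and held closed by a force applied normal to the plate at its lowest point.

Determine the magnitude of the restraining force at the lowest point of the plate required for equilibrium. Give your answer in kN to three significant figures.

P ≈ 12.3 kN

γ = ρg = 1315 × 9.81 / 1000 = 12.90015 kN/m³.
With the apex down, the centroid sits h/3 = 1.1/3 = 0.366667 m below the base (the top edge), so the centroid depth is h_c = 3.06 + 0.366667 = 3.42667 m.
A = ½ × 1.44 × 1.1 = 0.792 m².
Resultant F = γ·h_c·A = 12.90015 × 3.42667 × 0.792 = 35.01 kN.
I_c = b·h³/36 = 1.44 × 1.1³/36 = 0.05324 m⁴.
Centre of pressure: y_p = y_c + I_c/(y_c·A) = 3.42667 + 0.05324/(3.42667 × 0.792) = 3.42667 + 0.0196174 = 3.44629 m along the plane.
The resultant acts 0.366667 + 0.0196174 = 0.386284 m (along the plate) below the hinge at the top edge, so the moment about the hinge is M = F × 0.386284 = 35.01 × 0.386284 = 13.5238 kN·m.
A normal force at the bottom, 1.1 m from the hinge, must supply this moment: P = 13.5238/1.1 = 12.2944 kN.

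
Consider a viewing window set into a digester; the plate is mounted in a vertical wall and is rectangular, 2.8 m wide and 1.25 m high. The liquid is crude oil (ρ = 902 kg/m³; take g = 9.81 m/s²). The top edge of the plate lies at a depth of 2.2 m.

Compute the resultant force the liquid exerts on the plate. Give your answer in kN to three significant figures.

F ≈ 87.5 kN

γ = ρg = 902 × 9.81 / 1000 = 8.84862 kN/m³.
The centroid lies 1.25/2 = 0.625 m below the top edge, so the centroid depth is h_c = 2.2 + 0.625 = 2.825 m.
A = 2.8 × 1.25 = 3.5 m².
Resultant F = γ·h_c·A = 8.84862 × 2.825 × 3.5 = 87.4907 kN.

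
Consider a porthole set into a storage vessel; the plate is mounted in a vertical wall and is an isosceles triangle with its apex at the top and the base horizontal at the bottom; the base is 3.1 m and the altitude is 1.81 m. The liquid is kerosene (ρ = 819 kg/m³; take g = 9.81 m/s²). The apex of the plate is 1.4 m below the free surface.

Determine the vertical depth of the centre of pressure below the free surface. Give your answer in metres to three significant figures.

γ = ρg = 819 × 9.81 / 1000 = 8.03439 kN/m³.
With the apex up, the centroid sits 2h/3 = 2 × 1.81/3 = 1.20667 m below the apex, so the centroid depth is h_c = 1.4 + 1.20667 = 2.60667 m.
A = ½ × 3.1 × 1.81 = 2.8055 m².
Resultant F = γ·h_c·A = 8.03439 × 2.60667 × 2.8055 = 58.7556 kN.
I_c = b·h³/36 = 3.1 × 1.81³/36 = 0.510617 m⁴.
Centre of pressure: y_p = y_c + I_c/(y_c·A) = 2.60667 + 0.510617/(2.60667 × 2.8055) = 2.60667 + 0.0698231 = 2.67649 m along the plane.

h_p = 2.68 m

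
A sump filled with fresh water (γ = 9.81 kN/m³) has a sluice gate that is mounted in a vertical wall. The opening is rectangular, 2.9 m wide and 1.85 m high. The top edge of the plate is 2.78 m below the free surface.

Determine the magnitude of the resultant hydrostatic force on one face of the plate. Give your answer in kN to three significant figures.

F ≈ 195 kN

γ = 9.81 kN/m³.
The centroid lies 1.85/2 = 0.925 m below the top edge, so the centroid depth is h_c = 2.78 + 0.925 = 3.705 m.
A = 2.9 × 1.85 = 5.365 m².
Resultant F = γ·h_c·A = 9.81 × 3.705 × 5.365 = 194.997 kN.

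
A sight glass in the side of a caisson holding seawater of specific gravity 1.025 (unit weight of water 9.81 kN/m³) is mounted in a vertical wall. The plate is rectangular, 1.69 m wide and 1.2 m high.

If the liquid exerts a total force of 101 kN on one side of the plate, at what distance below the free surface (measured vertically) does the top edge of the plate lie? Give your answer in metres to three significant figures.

d_top ≈ 4.35 m

γ = 1.025 × 9.81 = 10.05525 kN/m³.
A = 1.69 × 1.2 = 2.028 m².
From F = γ·h_c·A, the centroid depth is h_c = 101/(10.05525 × 2.028) = 4.95291 m.
The centroid lies 1.2/2 = 0.6 m below the top edge, so the top edge sits at h_top = 4.95291 − 0.6 = 4.35291 m below the surface.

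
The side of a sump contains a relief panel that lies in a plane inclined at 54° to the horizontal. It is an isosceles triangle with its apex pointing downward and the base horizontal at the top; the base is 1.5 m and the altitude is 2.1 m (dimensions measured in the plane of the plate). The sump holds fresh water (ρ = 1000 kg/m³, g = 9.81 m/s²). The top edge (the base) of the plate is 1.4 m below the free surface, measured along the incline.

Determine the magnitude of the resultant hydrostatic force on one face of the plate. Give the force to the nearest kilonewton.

F ≈ 26 kN

γ = ρg = 1000 × 9.81 = 9810 N/m³ = 9.81 kN/m³.
Let θ = 54° be the plate's angle to the horizontal; measure y along the incline from where the plane meets the free surface. Vertical depth h = y·sinθ with sinθ = 0.809017.
With the apex down, the centroid sits h/3 = 2.1/3 = 0.7 m below the base (the top edge), so y_c = 1.4 + 0.7 = 2.1 m and h_c = 2.1 × 0.809017 = 1.69894 m.
A = ½ × 1.5 × 2.1 = 1.575 m².
Resultant F = γ·h_c·A = 9.81 × 1.69894 × 1.575 = 26.2499 kN.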